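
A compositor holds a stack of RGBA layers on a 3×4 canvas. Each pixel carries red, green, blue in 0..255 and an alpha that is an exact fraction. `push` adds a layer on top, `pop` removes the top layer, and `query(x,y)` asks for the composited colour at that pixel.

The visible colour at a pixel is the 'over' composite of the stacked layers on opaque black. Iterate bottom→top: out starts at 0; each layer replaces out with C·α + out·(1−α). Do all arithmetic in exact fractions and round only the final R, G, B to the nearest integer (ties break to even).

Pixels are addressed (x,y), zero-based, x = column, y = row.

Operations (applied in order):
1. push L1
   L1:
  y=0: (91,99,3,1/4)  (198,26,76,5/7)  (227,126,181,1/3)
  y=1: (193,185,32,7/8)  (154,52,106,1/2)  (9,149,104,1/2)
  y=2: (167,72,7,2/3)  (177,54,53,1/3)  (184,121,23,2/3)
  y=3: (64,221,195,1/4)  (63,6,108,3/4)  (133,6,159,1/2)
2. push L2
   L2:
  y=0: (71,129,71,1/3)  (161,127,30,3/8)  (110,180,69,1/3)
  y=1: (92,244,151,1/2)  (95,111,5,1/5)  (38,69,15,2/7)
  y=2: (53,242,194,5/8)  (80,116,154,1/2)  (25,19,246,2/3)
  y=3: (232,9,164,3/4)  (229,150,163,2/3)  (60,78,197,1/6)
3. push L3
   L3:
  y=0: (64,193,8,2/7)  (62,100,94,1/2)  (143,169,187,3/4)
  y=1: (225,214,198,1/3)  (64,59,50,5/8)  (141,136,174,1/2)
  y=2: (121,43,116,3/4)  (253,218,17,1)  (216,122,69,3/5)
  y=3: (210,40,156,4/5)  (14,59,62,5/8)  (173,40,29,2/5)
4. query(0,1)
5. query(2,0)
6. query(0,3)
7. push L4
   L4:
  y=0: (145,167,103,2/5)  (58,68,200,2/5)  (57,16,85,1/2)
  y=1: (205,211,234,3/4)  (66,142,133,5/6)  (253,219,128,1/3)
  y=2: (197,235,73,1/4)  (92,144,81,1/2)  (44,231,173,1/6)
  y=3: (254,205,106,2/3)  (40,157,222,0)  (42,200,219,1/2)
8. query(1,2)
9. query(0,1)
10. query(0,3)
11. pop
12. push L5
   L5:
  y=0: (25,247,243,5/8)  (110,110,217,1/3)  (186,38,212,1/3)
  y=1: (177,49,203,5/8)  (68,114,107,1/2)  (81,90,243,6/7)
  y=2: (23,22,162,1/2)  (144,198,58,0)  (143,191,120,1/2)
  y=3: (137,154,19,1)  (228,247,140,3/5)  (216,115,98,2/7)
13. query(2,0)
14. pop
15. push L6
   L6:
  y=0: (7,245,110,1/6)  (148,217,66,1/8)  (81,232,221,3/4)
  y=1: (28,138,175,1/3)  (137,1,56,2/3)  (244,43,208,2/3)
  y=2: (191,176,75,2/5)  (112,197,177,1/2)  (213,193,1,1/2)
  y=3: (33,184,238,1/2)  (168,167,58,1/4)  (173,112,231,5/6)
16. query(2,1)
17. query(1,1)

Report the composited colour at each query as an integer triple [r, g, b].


(0,1) stack=L1,L2,L3; from [0,0,0]:
after L1 α=7/8: [1351/8, 1295/8, 28]
after L2 α=1/2: [2087/16, 3247/16, 179/2]
after L3 α=1/3: [3887/24, 1653/8, 377/3]
= [162, 207, 126]

query (2,0) [L1,L2,L3] — begin 0,0,0
L1 α=1/3: [227/3, 42, 181/3]
L2 α=1/3: [784/9, 88, 569/9]
L3 α=3/4: [4645/36, 595/4, 2809/18]
= [129, 149, 156]

(0,3) stack=L1,L2,L3; from [0,0,0]:
after L1 α=1/4: [16, 221/4, 195/4]
after L2 α=3/4: [178, 329/16, 2163/16]
after L3 α=4/5: [1018/5, 2889/80, 12147/80]
= [204, 36, 152]

(1,2) stack=L1,L2,L3,L4; from [0,0,0]:
+L1 (α=1/3) → [59, 18, 53/3]
+L2 (α=1/2) → [139/2, 67, 515/6]
+L3 (α=1) → [253, 218, 17]
+L4 (α=1/2) → [345/2, 181, 49]
rounded: [172, 181, 49]

at x=0,y=1 over L1,L2,L3,L4:
after L1 α=7/8: [1351/8, 1295/8, 28]
after L2 α=1/2: [2087/16, 3247/16, 179/2]
after L3 α=1/3: [3887/24, 1653/8, 377/3]
after L4 α=3/4: [18647/96, 6717/32, 2483/12]
rounded: [194, 210, 207]

(0,3) stack=L1,L2,L3,L4; from [0,0,0]:
+L1 (α=1/4) → [16, 221/4, 195/4]
+L2 (α=3/4) → [178, 329/16, 2163/16]
+L3 (α=4/5) → [1018/5, 2889/80, 12147/80]
+L4 (α=2/3) → [1186/5, 35689/240, 29107/240]
= [237, 149, 121]

at x=2,y=0 over L1,L2,L3,L5:
+L1 (α=1/3) → [227/3, 42, 181/3]
+L2 (α=1/3) → [784/9, 88, 569/9]
+L3 (α=3/4) → [4645/36, 595/4, 2809/18]
+L5 (α=1/3) → [7993/54, 671/6, 4717/27]
rounded: [148, 112, 175]

(2,1) stack=L1,L2,L3,L6; from [0,0,0]:
after L1 α=1/2: [9/2, 149/2, 52]
after L2 α=2/7: [197/14, 1021/14, 290/7]
after L3 α=1/2: [2171/28, 2925/28, 754/7]
after L6 α=2/3: [15835/84, 5333/84, 1222/7]
= [189, 63, 175]

query (1,1) [L1,L2,L3,L6] — begin 0,0,0
L1 α=1/2: [77, 26, 53]
L2 α=1/5: [403/5, 43, 217/5]
L3 α=5/8: [2809/40, 53, 1901/40]
L6 α=2/3: [13769/120, 55/3, 2127/40]
= [115, 18, 53]


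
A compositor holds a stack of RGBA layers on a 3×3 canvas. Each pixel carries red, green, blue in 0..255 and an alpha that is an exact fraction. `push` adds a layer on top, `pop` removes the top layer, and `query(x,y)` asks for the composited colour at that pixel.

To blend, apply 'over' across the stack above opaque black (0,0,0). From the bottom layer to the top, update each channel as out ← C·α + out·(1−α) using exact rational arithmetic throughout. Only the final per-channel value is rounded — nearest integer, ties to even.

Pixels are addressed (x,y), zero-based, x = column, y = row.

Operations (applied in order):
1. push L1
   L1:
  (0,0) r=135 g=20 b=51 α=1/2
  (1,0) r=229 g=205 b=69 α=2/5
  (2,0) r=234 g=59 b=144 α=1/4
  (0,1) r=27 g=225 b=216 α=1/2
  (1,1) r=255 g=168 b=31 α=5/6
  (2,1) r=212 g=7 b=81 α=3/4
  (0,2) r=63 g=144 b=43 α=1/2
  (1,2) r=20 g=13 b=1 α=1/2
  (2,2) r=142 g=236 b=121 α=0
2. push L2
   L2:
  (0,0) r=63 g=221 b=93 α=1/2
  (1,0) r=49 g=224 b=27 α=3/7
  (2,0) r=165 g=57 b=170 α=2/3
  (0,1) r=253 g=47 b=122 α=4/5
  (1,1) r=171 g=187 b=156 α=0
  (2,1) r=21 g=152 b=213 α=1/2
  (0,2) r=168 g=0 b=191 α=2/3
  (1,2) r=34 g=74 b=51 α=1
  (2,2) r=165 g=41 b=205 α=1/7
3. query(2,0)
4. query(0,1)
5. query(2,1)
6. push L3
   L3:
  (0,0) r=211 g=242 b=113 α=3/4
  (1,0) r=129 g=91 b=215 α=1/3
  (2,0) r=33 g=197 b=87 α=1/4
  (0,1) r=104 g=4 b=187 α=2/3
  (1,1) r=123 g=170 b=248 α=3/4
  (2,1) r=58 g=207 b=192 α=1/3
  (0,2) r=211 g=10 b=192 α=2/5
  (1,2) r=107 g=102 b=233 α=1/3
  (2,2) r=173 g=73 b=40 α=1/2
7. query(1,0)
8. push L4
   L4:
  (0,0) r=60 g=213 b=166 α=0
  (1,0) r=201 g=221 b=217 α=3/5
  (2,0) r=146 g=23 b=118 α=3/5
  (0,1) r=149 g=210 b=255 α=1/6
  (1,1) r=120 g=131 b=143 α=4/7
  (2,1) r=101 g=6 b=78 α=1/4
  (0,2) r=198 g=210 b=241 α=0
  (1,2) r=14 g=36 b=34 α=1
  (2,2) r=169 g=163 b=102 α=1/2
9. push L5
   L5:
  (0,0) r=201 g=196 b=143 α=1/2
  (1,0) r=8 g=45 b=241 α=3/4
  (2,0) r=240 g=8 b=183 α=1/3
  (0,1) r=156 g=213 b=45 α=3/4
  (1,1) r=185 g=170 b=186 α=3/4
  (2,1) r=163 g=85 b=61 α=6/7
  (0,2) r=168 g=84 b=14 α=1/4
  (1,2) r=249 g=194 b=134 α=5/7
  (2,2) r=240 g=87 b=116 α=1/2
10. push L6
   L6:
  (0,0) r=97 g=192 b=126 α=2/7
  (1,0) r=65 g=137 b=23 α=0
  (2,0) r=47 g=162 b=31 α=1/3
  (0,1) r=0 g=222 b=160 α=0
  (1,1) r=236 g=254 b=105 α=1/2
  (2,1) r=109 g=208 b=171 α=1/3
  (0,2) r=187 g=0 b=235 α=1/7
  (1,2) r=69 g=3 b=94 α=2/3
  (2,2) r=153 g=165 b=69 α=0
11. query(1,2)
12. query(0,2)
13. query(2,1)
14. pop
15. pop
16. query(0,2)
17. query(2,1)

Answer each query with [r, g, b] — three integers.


at x=2,y=0 over L1,L2:
L1 α=1/4: [117/2, 59/4, 36]
L2 α=2/3: [259/2, 515/12, 376/3]
rounded: [130, 43, 125]

query (0,1) [L1,L2] — begin 0,0,0
+L1 (α=1/2) → [27/2, 225/2, 108]
+L2 (α=4/5) → [2051/10, 601/10, 596/5]
= [205, 60, 119]

query (2,1) [L1,L2] — begin 0,0,0
L1 α=3/4: [159, 21/4, 243/4]
L2 α=1/2: [90, 629/8, 1095/8]
= [90, 79, 137]

(1,0) stack=L1,L2,L3; from [0,0,0]:
after L1 α=2/5: [458/5, 82, 138/5]
after L2 α=3/7: [2567/35, 1000/7, 957/35]
after L3 α=1/3: [9649/105, 879/7, 9439/105]
= [92, 126, 90]

query (1,2) [L1,L2,L3,L4,L5,L6] — begin 0,0,0
L1 α=1/2: [10, 13/2, 1/2]
L2 α=1: [34, 74, 51]
L3 α=1/3: [175/3, 250/3, 335/3]
L4 α=1: [14, 36, 34]
L5 α=5/7: [1273/7, 1042/7, 738/7]
L6 α=2/3: [2239/21, 1084/21, 2054/21]
rounded: [107, 52, 98]

at x=0,y=2 over L1,L2,L3,L4,L5,L6:
after L1 α=1/2: [63/2, 72, 43/2]
after L2 α=2/3: [245/2, 24, 269/2]
after L3 α=2/5: [1579/10, 92/5, 315/2]
after L4 α=0: [1579/10, 92/5, 315/2]
after L5 α=1/4: [6417/40, 174/5, 973/8]
after L6 α=1/7: [22991/140, 1044/35, 3859/28]
rounded: [164, 30, 138]

query (2,1) [L1,L2,L3,L4,L5,L6] — begin 0,0,0
L1 α=3/4: [159, 21/4, 243/4]
L2 α=1/2: [90, 629/8, 1095/8]
L3 α=1/3: [238/3, 1457/12, 621/4]
L4 α=1/4: [339/4, 1481/16, 2175/16]
L5 α=6/7: [4251/28, 9641/112, 8031/112]
L6 α=1/3: [5777/42, 21289/168, 5869/56]
= [138, 127, 105]

at x=0,y=2 over L1,L2,L3,L4:
+L1 (α=1/2) → [63/2, 72, 43/2]
+L2 (α=2/3) → [245/2, 24, 269/2]
+L3 (α=2/5) → [1579/10, 92/5, 315/2]
+L4 (α=0) → [1579/10, 92/5, 315/2]
= [158, 18, 158]

query (2,1) [L1,L2,L3,L4] — begin 0,0,0
+L1 (α=3/4) → [159, 21/4, 243/4]
+L2 (α=1/2) → [90, 629/8, 1095/8]
+L3 (α=1/3) → [238/3, 1457/12, 621/4]
+L4 (α=1/4) → [339/4, 1481/16, 2175/16]
rounded: [85, 93, 136]


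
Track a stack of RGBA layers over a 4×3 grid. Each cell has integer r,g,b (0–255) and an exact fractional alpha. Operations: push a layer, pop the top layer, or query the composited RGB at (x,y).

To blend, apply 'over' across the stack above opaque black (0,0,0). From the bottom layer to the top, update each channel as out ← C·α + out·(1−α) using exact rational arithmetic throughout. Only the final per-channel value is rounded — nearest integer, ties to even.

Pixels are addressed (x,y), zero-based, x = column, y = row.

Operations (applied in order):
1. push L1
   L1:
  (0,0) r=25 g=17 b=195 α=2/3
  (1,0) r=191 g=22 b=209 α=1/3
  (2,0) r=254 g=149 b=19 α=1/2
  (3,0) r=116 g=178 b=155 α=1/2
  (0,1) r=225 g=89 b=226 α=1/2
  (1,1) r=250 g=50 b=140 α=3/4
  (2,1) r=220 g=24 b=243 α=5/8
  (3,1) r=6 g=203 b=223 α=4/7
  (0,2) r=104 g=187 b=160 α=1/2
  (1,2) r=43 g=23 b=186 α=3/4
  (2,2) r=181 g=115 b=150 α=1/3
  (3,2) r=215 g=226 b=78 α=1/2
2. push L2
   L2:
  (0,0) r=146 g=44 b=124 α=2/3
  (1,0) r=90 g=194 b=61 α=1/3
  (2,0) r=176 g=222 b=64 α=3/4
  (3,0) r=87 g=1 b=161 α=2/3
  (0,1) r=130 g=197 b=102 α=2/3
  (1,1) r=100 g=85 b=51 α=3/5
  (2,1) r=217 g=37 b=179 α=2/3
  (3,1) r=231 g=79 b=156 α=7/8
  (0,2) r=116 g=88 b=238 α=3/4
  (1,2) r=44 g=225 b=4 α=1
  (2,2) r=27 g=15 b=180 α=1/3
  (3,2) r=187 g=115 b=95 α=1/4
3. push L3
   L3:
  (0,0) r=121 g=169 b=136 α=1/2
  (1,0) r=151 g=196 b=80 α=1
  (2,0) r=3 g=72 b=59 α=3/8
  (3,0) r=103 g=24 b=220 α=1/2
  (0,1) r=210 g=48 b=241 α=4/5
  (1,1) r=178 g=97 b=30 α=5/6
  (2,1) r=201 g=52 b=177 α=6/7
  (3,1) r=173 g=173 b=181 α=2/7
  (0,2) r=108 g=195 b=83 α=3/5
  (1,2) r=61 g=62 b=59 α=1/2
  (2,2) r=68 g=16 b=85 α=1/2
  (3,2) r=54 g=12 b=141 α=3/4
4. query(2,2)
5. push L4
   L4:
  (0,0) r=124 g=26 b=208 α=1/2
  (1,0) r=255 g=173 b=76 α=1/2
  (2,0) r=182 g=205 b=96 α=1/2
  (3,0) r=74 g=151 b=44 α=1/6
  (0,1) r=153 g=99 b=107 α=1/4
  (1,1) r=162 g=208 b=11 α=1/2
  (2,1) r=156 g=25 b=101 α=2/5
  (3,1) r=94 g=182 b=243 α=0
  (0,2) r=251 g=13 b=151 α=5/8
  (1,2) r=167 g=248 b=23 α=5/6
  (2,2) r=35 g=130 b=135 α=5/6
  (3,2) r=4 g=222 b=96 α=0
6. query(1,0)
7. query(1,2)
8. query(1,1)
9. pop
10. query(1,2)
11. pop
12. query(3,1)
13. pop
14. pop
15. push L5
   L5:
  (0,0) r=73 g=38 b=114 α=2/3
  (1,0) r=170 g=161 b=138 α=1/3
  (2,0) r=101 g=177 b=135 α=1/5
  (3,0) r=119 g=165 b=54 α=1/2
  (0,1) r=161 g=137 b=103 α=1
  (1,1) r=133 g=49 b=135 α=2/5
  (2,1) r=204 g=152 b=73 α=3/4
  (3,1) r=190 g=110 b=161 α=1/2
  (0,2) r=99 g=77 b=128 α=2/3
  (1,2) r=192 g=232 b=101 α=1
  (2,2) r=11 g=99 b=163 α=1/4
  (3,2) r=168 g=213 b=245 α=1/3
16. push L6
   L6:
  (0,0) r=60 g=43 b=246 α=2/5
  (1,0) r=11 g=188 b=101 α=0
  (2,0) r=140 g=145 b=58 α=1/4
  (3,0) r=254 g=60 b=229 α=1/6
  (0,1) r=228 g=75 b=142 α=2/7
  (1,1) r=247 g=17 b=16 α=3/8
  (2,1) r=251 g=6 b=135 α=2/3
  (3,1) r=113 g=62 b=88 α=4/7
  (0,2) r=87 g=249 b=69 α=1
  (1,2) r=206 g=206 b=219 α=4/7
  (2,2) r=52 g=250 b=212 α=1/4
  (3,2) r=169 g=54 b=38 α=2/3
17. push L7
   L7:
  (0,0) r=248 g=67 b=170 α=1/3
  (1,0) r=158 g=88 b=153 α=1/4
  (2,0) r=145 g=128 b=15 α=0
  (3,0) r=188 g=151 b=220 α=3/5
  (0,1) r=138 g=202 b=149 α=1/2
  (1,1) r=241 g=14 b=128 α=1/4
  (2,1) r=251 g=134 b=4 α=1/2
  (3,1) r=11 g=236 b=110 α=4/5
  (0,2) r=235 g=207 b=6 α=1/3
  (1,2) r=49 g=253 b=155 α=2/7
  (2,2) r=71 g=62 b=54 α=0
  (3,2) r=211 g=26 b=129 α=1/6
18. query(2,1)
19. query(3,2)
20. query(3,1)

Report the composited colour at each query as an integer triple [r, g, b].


query (2,2) [L1,L2,L3] — begin 0,0,0
+L1 (α=1/3) → [181/3, 115/3, 50]
+L2 (α=1/3) → [443/9, 275/9, 280/3]
+L3 (α=1/2) → [1055/18, 419/18, 535/6]
→ [59, 23, 89]

(1,0) stack=L1,L2,L3,L4; from [0,0,0]:
+L1 (α=1/3) → [191/3, 22/3, 209/3]
+L2 (α=1/3) → [652/9, 626/9, 601/9]
+L3 (α=1) → [151, 196, 80]
+L4 (α=1/2) → [203, 369/2, 78]
= [203, 184, 78]

(1,2) stack=L1,L2,L3,L4; from [0,0,0]:
after L1 α=3/4: [129/4, 69/4, 279/2]
after L2 α=1: [44, 225, 4]
after L3 α=1/2: [105/2, 287/2, 63/2]
after L4 α=5/6: [1775/12, 2767/12, 293/12]
= [148, 231, 24]

query (1,1) [L1,L2,L3,L4] — begin 0,0,0
after L1 α=3/4: [375/2, 75/2, 105]
after L2 α=3/5: [135, 66, 363/5]
after L3 α=5/6: [1025/6, 551/6, 371/10]
after L4 α=1/2: [1997/12, 1799/12, 481/20]
rounded: [166, 150, 24]

at x=1,y=2 over L1,L2,L3:
L1 α=3/4: [129/4, 69/4, 279/2]
L2 α=1: [44, 225, 4]
L3 α=1/2: [105/2, 287/2, 63/2]
= [52, 144, 32]

(3,1) stack=L1,L2; from [0,0,0]:
after L1 α=4/7: [24/7, 116, 892/7]
after L2 α=7/8: [11343/56, 669/8, 1067/7]
= [203, 84, 152]

at x=2,y=1 over L5,L6,L7:
+L5 (α=3/4) → [153, 114, 219/4]
+L6 (α=2/3) → [655/3, 42, 433/4]
+L7 (α=1/2) → [704/3, 88, 449/8]
= [235, 88, 56]

(3,2) stack=L5,L6,L7; from [0,0,0]:
after L5 α=1/3: [56, 71, 245/3]
after L6 α=2/3: [394/3, 179/3, 473/9]
after L7 α=1/6: [2603/18, 973/18, 1763/27]
rounded: [145, 54, 65]

at x=3,y=1 over L5,L6,L7:
+L5 (α=1/2) → [95, 55, 161/2]
+L6 (α=4/7) → [737/7, 59, 1187/14]
+L7 (α=4/5) → [209/7, 1003/5, 7347/70]
= [30, 201, 105]


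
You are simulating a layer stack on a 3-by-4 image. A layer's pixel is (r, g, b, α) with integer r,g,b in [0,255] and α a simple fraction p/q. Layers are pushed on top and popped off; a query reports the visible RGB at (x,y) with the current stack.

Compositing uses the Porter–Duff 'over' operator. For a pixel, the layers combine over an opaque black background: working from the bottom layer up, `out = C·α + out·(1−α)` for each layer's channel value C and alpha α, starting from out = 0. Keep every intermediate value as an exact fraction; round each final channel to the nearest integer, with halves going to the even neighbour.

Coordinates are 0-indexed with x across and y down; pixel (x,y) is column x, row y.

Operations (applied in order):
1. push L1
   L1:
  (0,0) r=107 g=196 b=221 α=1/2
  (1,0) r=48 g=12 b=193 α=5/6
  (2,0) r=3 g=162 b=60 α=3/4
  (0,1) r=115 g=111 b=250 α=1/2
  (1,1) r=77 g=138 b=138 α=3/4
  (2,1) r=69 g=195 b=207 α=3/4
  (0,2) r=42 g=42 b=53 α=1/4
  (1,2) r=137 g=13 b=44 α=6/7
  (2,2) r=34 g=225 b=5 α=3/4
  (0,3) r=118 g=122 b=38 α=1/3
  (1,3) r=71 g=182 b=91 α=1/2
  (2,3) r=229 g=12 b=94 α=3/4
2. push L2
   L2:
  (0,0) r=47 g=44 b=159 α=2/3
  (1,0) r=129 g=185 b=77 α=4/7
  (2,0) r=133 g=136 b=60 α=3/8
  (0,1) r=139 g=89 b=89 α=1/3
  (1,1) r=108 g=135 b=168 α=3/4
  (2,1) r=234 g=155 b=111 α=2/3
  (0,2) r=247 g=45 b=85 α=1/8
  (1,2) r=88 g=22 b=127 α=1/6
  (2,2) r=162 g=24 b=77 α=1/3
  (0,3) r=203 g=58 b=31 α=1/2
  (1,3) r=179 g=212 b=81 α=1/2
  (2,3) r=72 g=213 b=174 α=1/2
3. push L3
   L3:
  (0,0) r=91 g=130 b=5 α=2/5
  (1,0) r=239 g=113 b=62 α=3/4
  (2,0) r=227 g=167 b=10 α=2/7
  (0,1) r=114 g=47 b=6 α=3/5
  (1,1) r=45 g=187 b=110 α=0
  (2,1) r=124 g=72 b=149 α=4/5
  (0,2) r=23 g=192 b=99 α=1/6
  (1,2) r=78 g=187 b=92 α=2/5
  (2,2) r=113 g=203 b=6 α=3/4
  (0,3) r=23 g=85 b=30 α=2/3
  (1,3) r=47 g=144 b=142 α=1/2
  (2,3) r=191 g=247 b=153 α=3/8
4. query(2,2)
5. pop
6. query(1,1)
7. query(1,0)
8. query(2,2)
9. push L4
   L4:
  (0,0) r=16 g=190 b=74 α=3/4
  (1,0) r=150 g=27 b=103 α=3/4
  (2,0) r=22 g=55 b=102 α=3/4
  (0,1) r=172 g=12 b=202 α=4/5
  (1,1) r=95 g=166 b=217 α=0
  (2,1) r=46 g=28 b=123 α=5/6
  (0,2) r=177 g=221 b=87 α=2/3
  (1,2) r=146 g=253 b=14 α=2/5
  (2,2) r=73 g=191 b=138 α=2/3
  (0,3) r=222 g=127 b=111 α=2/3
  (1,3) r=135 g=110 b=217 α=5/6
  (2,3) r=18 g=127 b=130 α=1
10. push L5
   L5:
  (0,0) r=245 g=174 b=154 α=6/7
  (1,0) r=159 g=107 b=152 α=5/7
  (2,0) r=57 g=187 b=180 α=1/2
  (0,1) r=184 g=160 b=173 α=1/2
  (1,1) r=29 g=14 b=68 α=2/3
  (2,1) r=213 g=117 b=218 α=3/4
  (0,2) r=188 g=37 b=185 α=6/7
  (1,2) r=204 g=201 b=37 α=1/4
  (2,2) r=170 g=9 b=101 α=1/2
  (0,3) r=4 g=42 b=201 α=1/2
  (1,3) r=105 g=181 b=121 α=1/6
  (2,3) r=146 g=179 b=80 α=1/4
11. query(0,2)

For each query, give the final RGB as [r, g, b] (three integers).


query (2,2) [L1,L2,L3] — begin 0,0,0
+L1 (α=3/4) → [51/2, 675/4, 15/4]
+L2 (α=1/3) → [71, 241/2, 169/6]
+L3 (α=3/4) → [205/2, 1459/8, 277/24]
→ [102, 182, 12]

query (1,1) [L1,L2] — begin 0,0,0
+L1 (α=3/4) → [231/4, 207/2, 207/2]
+L2 (α=3/4) → [1527/16, 1017/8, 1215/8]
rounded: [95, 127, 152]

(1,0) stack=L1,L2; from [0,0,0]:
+L1 (α=5/6) → [40, 10, 965/6]
+L2 (α=4/7) → [636/7, 110, 1581/14]
rounded: [91, 110, 113]

at x=2,y=2 over L1,L2:
+L1 (α=3/4) → [51/2, 675/4, 15/4]
+L2 (α=1/3) → [71, 241/2, 169/6]
rounded: [71, 120, 28]

query (0,2) [L1,L2,L4,L5] — begin 0,0,0
+L1 (α=1/4) → [21/2, 21/2, 53/4]
+L2 (α=1/8) → [641/16, 237/16, 711/32]
+L4 (α=2/3) → [6305/48, 7309/48, 2093/32]
+L5 (α=6/7) → [60449/336, 17965/336, 37613/224]
= [180, 53, 168]


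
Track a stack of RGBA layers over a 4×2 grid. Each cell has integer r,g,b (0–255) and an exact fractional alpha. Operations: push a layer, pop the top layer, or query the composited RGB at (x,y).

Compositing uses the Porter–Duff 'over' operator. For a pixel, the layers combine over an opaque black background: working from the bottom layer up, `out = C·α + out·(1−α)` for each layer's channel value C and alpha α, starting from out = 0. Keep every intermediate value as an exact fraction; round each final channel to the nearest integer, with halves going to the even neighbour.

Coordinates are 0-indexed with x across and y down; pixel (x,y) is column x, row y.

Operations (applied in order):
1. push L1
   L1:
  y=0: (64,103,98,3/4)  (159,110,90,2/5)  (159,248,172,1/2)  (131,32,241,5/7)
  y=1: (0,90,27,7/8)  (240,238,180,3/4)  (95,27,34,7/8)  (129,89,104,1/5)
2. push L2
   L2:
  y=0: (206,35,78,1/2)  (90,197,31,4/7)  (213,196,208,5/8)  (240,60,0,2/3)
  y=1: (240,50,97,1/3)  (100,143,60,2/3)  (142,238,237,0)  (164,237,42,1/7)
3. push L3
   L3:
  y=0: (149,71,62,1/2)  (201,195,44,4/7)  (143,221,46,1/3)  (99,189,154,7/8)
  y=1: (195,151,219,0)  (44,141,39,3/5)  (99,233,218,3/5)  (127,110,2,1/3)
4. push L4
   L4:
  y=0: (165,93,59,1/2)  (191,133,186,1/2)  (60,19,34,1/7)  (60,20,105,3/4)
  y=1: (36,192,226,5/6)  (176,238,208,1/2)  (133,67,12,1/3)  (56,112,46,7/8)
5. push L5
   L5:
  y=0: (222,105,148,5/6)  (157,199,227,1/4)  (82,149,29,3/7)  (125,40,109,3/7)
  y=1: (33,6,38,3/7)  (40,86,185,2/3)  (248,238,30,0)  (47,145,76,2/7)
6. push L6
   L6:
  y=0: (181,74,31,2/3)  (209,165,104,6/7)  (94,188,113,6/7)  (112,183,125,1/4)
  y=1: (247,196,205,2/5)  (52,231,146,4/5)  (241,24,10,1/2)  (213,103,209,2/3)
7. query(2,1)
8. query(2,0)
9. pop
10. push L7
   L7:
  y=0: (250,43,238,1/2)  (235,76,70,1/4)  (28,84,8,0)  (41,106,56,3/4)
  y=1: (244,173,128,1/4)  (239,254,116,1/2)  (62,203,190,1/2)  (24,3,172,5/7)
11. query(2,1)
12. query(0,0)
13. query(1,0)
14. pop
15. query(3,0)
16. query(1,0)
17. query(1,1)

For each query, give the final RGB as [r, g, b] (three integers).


at x=2,y=1 over L1,L2,L3,L4,L5,L6:
+L1 (α=7/8) → [665/8, 189/8, 119/4]
+L2 (α=0) → [665/8, 189/8, 119/4]
+L3 (α=3/5) → [1853/20, 597/4, 1427/10]
+L4 (α=1/3) → [1061/10, 731/6, 1487/15]
+L5 (α=0) → [1061/10, 731/6, 1487/15]
+L6 (α=1/2) → [3471/20, 875/12, 1637/30]
→ [174, 73, 55]

(2,0) stack=L1,L2,L3,L4,L5,L6; from [0,0,0]:
after L1 α=1/2: [159/2, 124, 86]
after L2 α=5/8: [2607/16, 169, 649/4]
after L3 α=1/3: [3751/24, 559/3, 247/2]
after L4 α=1/7: [3991/28, 1137/7, 775/7]
after L5 α=3/7: [5713/49, 7677/49, 3709/49]
after L6 α=6/7: [33349/343, 62949/343, 36931/343]
→ [97, 184, 108]

(2,1) stack=L1,L2,L3,L4,L5,L7; from [0,0,0]:
+L1 (α=7/8) → [665/8, 189/8, 119/4]
+L2 (α=0) → [665/8, 189/8, 119/4]
+L3 (α=3/5) → [1853/20, 597/4, 1427/10]
+L4 (α=1/3) → [1061/10, 731/6, 1487/15]
+L5 (α=0) → [1061/10, 731/6, 1487/15]
+L7 (α=1/2) → [1681/20, 1949/12, 4337/30]
rounded: [84, 162, 145]

(0,0) stack=L1,L2,L3,L4,L5,L7; from [0,0,0]:
+L1 (α=3/4) → [48, 309/4, 147/2]
+L2 (α=1/2) → [127, 449/8, 303/4]
+L3 (α=1/2) → [138, 1017/16, 551/8]
+L4 (α=1/2) → [303/2, 2505/32, 1023/16]
+L5 (α=5/6) → [841/4, 6435/64, 12863/96]
+L7 (α=1/2) → [1841/8, 9187/128, 35711/192]
rounded: [230, 72, 186]

query (1,0) [L1,L2,L3,L4,L5,L7] — begin 0,0,0
+L1 (α=2/5) → [318/5, 44, 36]
+L2 (α=4/7) → [2754/35, 920/7, 232/7]
+L3 (α=4/7) → [36402/245, 8220/49, 1928/49]
+L4 (α=1/2) → [83197/490, 14737/98, 5521/49]
+L5 (α=1/4) → [326521/1960, 63713/392, 13843/98]
+L7 (α=1/4) → [1440163/7840, 220931/1568, 48389/392]
rounded: [184, 141, 123]

(3,0) stack=L1,L2,L3,L4,L5; from [0,0,0]:
after L1 α=5/7: [655/7, 160/7, 1205/7]
after L2 α=2/3: [4015/21, 1000/21, 1205/21]
after L3 α=7/8: [2321/21, 28783/168, 23843/168]
after L4 α=3/4: [6101/84, 38863/672, 76763/672]
after L5 α=3/7: [13976/147, 59023/1176, 131699/1176]
rounded: [95, 50, 112]

(1,0) stack=L1,L2,L3,L4,L5; from [0,0,0]:
after L1 α=2/5: [318/5, 44, 36]
after L2 α=4/7: [2754/35, 920/7, 232/7]
after L3 α=4/7: [36402/245, 8220/49, 1928/49]
after L4 α=1/2: [83197/490, 14737/98, 5521/49]
after L5 α=1/4: [326521/1960, 63713/392, 13843/98]
rounded: [167, 163, 141]

at x=1,y=1 over L1,L2,L3,L4,L5:
after L1 α=3/4: [180, 357/2, 135]
after L2 α=2/3: [380/3, 929/6, 85]
after L3 α=3/5: [1156/15, 2198/15, 287/5]
after L4 α=1/2: [1898/15, 2884/15, 1327/10]
after L5 α=2/3: [3098/45, 5464/45, 5027/30]
rounded: [69, 121, 168]


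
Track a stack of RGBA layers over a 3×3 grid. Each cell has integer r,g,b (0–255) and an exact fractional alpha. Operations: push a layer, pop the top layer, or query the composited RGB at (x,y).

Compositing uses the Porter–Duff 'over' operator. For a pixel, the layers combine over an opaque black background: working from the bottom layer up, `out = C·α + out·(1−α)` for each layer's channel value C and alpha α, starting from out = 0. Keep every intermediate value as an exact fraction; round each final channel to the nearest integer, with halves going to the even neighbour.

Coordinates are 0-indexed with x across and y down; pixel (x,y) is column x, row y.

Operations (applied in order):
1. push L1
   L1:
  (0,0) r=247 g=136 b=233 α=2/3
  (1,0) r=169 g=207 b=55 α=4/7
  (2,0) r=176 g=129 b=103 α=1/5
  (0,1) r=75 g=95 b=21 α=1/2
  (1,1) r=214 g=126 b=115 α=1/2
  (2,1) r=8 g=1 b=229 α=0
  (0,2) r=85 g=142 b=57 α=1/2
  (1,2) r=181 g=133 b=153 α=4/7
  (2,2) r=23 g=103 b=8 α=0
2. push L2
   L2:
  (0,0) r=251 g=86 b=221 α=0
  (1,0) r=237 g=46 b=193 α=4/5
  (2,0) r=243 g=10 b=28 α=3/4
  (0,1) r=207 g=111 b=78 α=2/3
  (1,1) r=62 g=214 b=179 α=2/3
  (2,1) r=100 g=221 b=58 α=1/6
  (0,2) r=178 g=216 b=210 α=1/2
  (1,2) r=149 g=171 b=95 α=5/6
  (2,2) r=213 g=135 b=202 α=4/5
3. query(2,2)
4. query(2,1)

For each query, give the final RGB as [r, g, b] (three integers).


(2,2) stack=L1,L2; from [0,0,0]:
after L1 α=0: [0, 0, 0]
after L2 α=4/5: [852/5, 108, 808/5]
→ [170, 108, 162]

at x=2,y=1 over L1,L2:
L1 α=0: [0, 0, 0]
L2 α=1/6: [50/3, 221/6, 29/3]
→ [17, 37, 10]


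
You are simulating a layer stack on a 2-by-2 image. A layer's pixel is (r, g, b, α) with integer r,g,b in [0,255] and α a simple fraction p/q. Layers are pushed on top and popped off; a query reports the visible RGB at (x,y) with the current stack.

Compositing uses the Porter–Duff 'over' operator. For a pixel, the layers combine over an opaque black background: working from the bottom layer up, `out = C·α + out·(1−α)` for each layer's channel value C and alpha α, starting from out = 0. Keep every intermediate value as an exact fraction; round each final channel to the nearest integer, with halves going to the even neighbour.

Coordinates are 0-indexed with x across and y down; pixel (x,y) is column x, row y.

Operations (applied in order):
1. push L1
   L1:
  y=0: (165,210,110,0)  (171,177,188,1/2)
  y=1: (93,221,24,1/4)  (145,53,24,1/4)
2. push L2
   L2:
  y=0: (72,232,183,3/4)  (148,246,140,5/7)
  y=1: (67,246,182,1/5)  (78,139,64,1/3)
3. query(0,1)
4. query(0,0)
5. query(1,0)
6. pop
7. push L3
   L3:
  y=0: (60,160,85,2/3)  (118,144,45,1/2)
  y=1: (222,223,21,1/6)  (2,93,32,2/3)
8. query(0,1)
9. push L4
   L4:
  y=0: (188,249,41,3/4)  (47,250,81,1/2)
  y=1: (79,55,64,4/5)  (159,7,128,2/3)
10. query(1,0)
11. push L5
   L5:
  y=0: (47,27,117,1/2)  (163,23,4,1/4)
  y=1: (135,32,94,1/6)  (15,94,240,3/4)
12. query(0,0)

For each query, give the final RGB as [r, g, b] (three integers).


at x=0,y=1 over L1,L2:
after L1 α=1/4: [93/4, 221/4, 6]
after L2 α=1/5: [32, 467/5, 206/5]
= [32, 93, 41]

(0,0) stack=L1,L2; from [0,0,0]:
L1 α=0: [0, 0, 0]
L2 α=3/4: [54, 174, 549/4]
→ [54, 174, 137]

query (1,0) [L1,L2] — begin 0,0,0
after L1 α=1/2: [171/2, 177/2, 94]
after L2 α=5/7: [911/7, 201, 888/7]
rounded: [130, 201, 127]

at x=0,y=1 over L1,L3:
after L1 α=1/4: [93/4, 221/4, 6]
after L3 α=1/6: [451/8, 1997/24, 17/2]
rounded: [56, 83, 8]

query (1,0) [L1,L3,L4] — begin 0,0,0
after L1 α=1/2: [171/2, 177/2, 94]
after L3 α=1/2: [407/4, 465/4, 139/2]
after L4 α=1/2: [595/8, 1465/8, 301/4]
= [74, 183, 75]

query (0,0) [L1,L3,L4,L5] — begin 0,0,0
+L1 (α=0) → [0, 0, 0]
+L3 (α=2/3) → [40, 320/3, 170/3]
+L4 (α=3/4) → [151, 2561/12, 539/12]
+L5 (α=1/2) → [99, 2885/24, 1943/24]
rounded: [99, 120, 81]


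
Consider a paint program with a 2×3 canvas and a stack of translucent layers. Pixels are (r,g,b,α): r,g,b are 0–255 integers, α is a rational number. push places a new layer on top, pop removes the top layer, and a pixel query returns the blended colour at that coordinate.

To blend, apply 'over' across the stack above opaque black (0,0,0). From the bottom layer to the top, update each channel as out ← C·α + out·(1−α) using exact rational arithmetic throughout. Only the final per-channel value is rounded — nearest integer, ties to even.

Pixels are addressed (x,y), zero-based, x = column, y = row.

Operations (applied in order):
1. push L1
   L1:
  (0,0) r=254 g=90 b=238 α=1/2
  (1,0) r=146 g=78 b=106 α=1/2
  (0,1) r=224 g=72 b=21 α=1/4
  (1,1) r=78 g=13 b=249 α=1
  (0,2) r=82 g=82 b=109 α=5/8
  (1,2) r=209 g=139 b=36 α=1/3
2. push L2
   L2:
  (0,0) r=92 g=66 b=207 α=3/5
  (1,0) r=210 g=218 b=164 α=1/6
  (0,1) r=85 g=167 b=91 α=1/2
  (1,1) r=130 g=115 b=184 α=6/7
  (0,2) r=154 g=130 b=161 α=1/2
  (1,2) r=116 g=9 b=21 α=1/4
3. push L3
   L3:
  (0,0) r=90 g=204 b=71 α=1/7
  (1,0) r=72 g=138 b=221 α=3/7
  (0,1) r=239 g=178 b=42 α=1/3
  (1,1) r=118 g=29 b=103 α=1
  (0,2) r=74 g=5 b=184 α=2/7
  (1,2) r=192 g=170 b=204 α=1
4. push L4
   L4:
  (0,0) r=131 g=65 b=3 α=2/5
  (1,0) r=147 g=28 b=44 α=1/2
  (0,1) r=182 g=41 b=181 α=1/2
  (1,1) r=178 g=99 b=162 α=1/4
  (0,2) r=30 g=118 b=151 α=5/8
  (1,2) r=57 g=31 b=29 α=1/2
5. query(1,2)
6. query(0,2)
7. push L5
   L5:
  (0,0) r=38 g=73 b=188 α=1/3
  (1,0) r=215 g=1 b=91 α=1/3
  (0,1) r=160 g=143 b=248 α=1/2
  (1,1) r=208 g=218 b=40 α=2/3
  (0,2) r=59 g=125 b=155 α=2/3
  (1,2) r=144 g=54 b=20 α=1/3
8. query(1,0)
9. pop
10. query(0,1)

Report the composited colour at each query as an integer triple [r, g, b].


at x=1,y=2 over L1,L2,L3,L4:
after L1 α=1/3: [209/3, 139/3, 12]
after L2 α=1/4: [325/4, 37, 57/4]
after L3 α=1: [192, 170, 204]
after L4 α=1/2: [249/2, 201/2, 233/2]
rounded: [124, 100, 116]

query (0,2) [L1,L2,L3,L4] — begin 0,0,0
+L1 (α=5/8) → [205/4, 205/4, 545/8]
+L2 (α=1/2) → [821/8, 725/8, 1833/16]
+L3 (α=2/7) → [5289/56, 3705/56, 15053/112]
+L4 (α=5/8) → [24267/448, 44155/448, 129719/896]
rounded: [54, 99, 145]

at x=1,y=0 over L1,L2,L3,L4,L5:
+L1 (α=1/2) → [73, 39, 53]
+L2 (α=1/6) → [575/6, 413/6, 143/2]
+L3 (α=3/7) → [1798/21, 2068/21, 949/7]
+L4 (α=1/2) → [4885/42, 1328/21, 1257/14]
+L5 (α=1/3) → [9400/63, 2677/63, 1894/21]
rounded: [149, 42, 90]

query (0,1) [L1,L2,L3,L4] — begin 0,0,0
after L1 α=1/4: [56, 18, 21/4]
after L2 α=1/2: [141/2, 185/2, 385/8]
after L3 α=1/3: [380/3, 121, 553/12]
after L4 α=1/2: [463/3, 81, 2725/24]
rounded: [154, 81, 114]


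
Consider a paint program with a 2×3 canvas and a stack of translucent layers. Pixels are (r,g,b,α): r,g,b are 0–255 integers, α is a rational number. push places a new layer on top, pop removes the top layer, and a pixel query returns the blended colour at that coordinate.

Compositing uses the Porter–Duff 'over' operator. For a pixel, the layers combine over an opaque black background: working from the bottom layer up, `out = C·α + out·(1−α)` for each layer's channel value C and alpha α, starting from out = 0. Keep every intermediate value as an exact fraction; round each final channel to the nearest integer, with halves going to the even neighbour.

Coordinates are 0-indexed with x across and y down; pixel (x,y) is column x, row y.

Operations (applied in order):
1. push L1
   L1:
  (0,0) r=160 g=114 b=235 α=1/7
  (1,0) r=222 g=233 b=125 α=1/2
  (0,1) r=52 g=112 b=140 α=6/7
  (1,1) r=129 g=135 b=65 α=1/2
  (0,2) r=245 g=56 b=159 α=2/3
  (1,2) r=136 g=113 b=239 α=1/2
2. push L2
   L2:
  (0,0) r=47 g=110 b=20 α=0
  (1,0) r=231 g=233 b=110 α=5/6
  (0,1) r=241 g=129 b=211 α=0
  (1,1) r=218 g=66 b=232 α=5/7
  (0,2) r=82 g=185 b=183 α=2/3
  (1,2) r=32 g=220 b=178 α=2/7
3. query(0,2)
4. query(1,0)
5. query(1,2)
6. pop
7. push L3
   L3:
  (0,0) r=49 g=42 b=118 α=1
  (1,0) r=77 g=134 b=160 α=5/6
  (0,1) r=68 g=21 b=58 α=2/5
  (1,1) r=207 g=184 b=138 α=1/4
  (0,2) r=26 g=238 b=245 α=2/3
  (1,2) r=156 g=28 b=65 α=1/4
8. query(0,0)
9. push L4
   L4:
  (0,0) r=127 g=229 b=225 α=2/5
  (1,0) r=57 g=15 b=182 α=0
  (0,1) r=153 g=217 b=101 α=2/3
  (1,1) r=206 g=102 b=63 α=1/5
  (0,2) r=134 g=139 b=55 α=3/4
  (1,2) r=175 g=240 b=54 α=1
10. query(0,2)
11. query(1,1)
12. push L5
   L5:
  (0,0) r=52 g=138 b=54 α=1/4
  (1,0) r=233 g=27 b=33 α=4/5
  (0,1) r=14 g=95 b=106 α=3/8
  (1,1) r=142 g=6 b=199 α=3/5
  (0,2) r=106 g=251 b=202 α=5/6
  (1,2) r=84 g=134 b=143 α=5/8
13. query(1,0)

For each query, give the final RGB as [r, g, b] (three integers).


at x=0,y=2 over L1,L2:
L1 α=2/3: [490/3, 112/3, 106]
L2 α=2/3: [982/9, 1222/9, 472/3]
→ [109, 136, 157]

query (1,0) [L1,L2] — begin 0,0,0
after L1 α=1/2: [111, 233/2, 125/2]
after L2 α=5/6: [211, 2563/12, 1225/12]
= [211, 214, 102]

(1,2) stack=L1,L2; from [0,0,0]:
L1 α=1/2: [68, 113/2, 239/2]
L2 α=2/7: [404/7, 1445/14, 1907/14]
= [58, 103, 136]

(0,0) stack=L1,L3; from [0,0,0]:
after L1 α=1/7: [160/7, 114/7, 235/7]
after L3 α=1: [49, 42, 118]
→ [49, 42, 118]

at x=0,y=2 over L1,L3,L4:
L1 α=2/3: [490/3, 112/3, 106]
L3 α=2/3: [646/9, 1540/9, 596/3]
L4 α=3/4: [1066/9, 5293/36, 1091/12]
= [118, 147, 91]

at x=1,y=1 over L1,L3,L4:
L1 α=1/2: [129/2, 135/2, 65/2]
L3 α=1/4: [801/8, 773/8, 471/8]
L4 α=1/5: [1213/10, 977/10, 597/10]
rounded: [121, 98, 60]

query (1,0) [L1,L3,L4,L5] — begin 0,0,0
after L1 α=1/2: [111, 233/2, 125/2]
after L3 α=5/6: [248/3, 1573/12, 575/4]
after L4 α=0: [248/3, 1573/12, 575/4]
after L5 α=4/5: [3044/15, 2869/60, 1103/20]
= [203, 48, 55]


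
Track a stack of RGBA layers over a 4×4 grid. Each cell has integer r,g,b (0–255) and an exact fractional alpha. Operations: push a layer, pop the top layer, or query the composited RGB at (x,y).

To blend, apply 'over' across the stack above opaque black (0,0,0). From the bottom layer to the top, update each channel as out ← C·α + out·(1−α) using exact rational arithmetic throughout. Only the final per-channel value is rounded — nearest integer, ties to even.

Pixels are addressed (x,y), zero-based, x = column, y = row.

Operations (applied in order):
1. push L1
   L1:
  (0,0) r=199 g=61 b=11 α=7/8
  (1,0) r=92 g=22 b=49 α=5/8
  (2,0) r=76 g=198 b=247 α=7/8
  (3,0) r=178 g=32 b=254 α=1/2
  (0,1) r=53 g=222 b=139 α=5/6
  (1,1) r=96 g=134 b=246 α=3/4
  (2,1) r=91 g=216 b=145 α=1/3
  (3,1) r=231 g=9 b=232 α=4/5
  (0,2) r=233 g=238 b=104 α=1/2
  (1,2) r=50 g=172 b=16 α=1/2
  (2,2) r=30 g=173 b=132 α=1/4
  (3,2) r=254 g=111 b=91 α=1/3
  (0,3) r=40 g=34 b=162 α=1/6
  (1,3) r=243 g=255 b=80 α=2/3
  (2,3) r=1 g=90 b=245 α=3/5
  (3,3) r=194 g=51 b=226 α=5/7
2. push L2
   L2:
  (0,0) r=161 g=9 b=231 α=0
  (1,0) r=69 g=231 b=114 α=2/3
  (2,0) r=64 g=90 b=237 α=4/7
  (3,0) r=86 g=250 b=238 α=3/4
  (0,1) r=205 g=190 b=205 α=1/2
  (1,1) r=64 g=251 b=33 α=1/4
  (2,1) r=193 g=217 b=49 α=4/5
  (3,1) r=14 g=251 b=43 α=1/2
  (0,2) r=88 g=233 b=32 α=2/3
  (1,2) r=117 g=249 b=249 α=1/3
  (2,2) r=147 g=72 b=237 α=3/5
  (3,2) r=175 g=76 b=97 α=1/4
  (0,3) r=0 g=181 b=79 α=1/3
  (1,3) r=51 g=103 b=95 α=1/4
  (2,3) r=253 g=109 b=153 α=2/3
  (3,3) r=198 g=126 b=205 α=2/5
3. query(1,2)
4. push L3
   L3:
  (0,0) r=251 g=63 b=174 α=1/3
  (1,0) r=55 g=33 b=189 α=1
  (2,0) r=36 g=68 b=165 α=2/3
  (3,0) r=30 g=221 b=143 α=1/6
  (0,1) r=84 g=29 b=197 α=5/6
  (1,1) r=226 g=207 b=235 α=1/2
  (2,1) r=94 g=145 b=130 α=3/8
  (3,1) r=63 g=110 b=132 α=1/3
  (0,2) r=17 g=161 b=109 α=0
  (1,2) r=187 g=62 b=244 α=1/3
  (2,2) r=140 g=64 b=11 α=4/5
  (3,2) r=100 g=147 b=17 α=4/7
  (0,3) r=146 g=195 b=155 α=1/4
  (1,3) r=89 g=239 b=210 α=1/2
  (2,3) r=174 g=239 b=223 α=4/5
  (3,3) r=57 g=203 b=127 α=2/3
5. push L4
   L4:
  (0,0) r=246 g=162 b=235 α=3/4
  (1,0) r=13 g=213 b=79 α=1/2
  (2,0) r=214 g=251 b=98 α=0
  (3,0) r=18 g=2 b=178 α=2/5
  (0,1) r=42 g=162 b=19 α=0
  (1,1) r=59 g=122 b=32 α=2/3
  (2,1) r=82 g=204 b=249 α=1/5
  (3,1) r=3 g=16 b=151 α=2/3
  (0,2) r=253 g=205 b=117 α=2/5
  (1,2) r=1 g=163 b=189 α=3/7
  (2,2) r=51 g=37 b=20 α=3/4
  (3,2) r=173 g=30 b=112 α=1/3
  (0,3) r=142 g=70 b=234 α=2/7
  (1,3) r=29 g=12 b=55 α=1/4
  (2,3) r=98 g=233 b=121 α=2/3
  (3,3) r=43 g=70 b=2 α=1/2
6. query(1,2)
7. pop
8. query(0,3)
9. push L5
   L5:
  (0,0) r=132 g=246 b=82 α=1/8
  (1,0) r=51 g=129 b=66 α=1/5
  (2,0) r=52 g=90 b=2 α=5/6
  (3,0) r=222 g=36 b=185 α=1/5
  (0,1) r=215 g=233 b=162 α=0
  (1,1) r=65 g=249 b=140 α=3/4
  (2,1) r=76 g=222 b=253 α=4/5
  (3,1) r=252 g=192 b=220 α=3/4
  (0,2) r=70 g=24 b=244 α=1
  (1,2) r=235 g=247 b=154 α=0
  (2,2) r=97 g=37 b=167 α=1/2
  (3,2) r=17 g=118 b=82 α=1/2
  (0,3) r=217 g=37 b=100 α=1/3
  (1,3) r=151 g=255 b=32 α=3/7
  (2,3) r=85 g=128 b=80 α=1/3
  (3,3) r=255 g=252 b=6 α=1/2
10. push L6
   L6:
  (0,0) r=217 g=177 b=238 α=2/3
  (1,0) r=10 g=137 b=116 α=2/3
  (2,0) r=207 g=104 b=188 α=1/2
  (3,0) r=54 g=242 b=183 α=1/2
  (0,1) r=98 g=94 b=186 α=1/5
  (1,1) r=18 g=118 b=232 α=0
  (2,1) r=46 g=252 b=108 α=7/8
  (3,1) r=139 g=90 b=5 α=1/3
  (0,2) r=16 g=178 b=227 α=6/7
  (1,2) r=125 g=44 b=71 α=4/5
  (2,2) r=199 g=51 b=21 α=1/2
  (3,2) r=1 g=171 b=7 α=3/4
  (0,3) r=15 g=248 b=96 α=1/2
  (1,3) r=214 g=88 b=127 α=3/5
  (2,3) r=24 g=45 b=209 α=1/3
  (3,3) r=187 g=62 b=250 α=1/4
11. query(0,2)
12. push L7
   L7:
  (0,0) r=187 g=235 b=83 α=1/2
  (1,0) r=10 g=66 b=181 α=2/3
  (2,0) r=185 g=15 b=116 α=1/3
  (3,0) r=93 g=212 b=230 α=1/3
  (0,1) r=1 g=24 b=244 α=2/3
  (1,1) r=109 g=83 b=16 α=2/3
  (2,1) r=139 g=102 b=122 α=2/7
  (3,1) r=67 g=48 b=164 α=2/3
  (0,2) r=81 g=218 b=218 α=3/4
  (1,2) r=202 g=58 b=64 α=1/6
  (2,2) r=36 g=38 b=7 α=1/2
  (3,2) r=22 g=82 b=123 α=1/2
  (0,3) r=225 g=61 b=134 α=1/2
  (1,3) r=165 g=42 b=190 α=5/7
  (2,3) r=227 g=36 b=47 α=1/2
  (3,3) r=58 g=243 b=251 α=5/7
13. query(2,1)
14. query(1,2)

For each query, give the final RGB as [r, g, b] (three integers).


(1,2) stack=L1,L2; from [0,0,0]:
L1 α=1/2: [25, 86, 8]
L2 α=1/3: [167/3, 421/3, 265/3]
rounded: [56, 140, 88]

(1,2) stack=L1,L2,L3,L4; from [0,0,0]:
L1 α=1/2: [25, 86, 8]
L2 α=1/3: [167/3, 421/3, 265/3]
L3 α=1/3: [895/9, 1028/9, 1262/9]
L4 α=3/7: [3607/63, 8513/63, 10151/63]
→ [57, 135, 161]

at x=0,y=3 over L1,L2,L3:
+L1 (α=1/6) → [20/3, 17/3, 27]
+L2 (α=1/3) → [40/9, 577/9, 133/3]
+L3 (α=1/4) → [239/6, 581/6, 72]
→ [40, 97, 72]

at x=0,y=2 over L1,L2,L3,L5,L6:
after L1 α=1/2: [233/2, 119, 52]
after L2 α=2/3: [195/2, 195, 116/3]
after L3 α=0: [195/2, 195, 116/3]
after L5 α=1: [70, 24, 244]
after L6 α=6/7: [166/7, 156, 1606/7]
rounded: [24, 156, 229]

at x=2,y=1 over L1,L2,L3,L5,L6,L7:
+L1 (α=1/3) → [91/3, 72, 145/3]
+L2 (α=4/5) → [2407/15, 188, 733/15]
+L3 (α=3/8) → [3253/24, 1375/8, 1903/24]
+L5 (α=4/5) → [10549/120, 8479/40, 26191/120]
+L6 (α=7/8) → [49189/960, 79039/320, 116911/960]
+L7 (α=2/7) → [102565/1344, 92095/448, 163759/1344]
rounded: [76, 206, 122]

at x=1,y=2 over L1,L2,L3,L5,L6,L7:
after L1 α=1/2: [25, 86, 8]
after L2 α=1/3: [167/3, 421/3, 265/3]
after L3 α=1/3: [895/9, 1028/9, 1262/9]
after L5 α=0: [895/9, 1028/9, 1262/9]
after L6 α=4/5: [1079/9, 2612/45, 3818/45]
after L7 α=1/6: [7213/54, 1567/27, 2197/27]
= [134, 58, 81]


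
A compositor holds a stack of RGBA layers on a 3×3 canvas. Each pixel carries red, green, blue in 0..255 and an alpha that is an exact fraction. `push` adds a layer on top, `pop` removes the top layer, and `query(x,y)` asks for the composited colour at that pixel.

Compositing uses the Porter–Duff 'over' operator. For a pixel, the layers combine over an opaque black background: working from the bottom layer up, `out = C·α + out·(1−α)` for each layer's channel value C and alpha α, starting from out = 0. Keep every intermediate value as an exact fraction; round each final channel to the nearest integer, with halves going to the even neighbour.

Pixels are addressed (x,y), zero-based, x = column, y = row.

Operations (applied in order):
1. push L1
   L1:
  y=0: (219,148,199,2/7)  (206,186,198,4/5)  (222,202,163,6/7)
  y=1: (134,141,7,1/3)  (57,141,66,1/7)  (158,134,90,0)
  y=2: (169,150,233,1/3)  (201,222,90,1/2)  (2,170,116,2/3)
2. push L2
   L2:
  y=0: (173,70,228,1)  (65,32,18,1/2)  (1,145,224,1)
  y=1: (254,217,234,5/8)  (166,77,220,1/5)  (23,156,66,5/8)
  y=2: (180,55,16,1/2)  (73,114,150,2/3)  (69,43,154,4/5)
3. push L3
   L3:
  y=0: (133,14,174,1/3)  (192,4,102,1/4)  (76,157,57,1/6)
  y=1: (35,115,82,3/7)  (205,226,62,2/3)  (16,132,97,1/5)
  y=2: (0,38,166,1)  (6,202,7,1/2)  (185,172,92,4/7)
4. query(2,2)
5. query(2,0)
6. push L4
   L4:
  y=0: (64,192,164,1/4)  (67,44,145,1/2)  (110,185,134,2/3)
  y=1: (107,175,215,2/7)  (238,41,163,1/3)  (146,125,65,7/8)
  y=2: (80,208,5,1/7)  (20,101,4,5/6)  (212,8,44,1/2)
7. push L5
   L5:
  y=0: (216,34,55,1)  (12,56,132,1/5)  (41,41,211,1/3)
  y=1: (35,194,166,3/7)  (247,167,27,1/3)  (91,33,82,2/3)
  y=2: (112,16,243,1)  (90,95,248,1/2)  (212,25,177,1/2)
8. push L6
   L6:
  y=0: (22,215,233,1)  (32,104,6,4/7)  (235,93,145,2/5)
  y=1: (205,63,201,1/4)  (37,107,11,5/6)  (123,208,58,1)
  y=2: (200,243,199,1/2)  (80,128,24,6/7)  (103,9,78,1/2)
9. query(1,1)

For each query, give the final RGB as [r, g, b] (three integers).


(2,2) stack=L1,L2,L3; from [0,0,0]:
after L1 α=2/3: [4/3, 340/3, 232/3]
after L2 α=4/5: [832/15, 856/15, 416/3]
after L3 α=4/7: [4532/35, 4296/35, 112]
= [129, 123, 112]

at x=2,y=0 over L1,L2,L3:
+L1 (α=6/7) → [1332/7, 1212/7, 978/7]
+L2 (α=1) → [1, 145, 224]
+L3 (α=1/6) → [27/2, 147, 1177/6]
rounded: [14, 147, 196]

query (1,1) [L1,L2,L3,L4,L5,L6] — begin 0,0,0
+L1 (α=1/7) → [57/7, 141/7, 66/7]
+L2 (α=1/5) → [278/7, 1103/35, 1804/35]
+L3 (α=2/3) → [3148/21, 5641/35, 2048/35]
+L4 (α=1/3) → [11294/63, 4239/35, 3267/35]
+L5 (α=1/3) → [38149/189, 14323/105, 2493/35]
+L6 (α=5/6) → [36557/567, 35249/315, 2209/105]
rounded: [64, 112, 21]


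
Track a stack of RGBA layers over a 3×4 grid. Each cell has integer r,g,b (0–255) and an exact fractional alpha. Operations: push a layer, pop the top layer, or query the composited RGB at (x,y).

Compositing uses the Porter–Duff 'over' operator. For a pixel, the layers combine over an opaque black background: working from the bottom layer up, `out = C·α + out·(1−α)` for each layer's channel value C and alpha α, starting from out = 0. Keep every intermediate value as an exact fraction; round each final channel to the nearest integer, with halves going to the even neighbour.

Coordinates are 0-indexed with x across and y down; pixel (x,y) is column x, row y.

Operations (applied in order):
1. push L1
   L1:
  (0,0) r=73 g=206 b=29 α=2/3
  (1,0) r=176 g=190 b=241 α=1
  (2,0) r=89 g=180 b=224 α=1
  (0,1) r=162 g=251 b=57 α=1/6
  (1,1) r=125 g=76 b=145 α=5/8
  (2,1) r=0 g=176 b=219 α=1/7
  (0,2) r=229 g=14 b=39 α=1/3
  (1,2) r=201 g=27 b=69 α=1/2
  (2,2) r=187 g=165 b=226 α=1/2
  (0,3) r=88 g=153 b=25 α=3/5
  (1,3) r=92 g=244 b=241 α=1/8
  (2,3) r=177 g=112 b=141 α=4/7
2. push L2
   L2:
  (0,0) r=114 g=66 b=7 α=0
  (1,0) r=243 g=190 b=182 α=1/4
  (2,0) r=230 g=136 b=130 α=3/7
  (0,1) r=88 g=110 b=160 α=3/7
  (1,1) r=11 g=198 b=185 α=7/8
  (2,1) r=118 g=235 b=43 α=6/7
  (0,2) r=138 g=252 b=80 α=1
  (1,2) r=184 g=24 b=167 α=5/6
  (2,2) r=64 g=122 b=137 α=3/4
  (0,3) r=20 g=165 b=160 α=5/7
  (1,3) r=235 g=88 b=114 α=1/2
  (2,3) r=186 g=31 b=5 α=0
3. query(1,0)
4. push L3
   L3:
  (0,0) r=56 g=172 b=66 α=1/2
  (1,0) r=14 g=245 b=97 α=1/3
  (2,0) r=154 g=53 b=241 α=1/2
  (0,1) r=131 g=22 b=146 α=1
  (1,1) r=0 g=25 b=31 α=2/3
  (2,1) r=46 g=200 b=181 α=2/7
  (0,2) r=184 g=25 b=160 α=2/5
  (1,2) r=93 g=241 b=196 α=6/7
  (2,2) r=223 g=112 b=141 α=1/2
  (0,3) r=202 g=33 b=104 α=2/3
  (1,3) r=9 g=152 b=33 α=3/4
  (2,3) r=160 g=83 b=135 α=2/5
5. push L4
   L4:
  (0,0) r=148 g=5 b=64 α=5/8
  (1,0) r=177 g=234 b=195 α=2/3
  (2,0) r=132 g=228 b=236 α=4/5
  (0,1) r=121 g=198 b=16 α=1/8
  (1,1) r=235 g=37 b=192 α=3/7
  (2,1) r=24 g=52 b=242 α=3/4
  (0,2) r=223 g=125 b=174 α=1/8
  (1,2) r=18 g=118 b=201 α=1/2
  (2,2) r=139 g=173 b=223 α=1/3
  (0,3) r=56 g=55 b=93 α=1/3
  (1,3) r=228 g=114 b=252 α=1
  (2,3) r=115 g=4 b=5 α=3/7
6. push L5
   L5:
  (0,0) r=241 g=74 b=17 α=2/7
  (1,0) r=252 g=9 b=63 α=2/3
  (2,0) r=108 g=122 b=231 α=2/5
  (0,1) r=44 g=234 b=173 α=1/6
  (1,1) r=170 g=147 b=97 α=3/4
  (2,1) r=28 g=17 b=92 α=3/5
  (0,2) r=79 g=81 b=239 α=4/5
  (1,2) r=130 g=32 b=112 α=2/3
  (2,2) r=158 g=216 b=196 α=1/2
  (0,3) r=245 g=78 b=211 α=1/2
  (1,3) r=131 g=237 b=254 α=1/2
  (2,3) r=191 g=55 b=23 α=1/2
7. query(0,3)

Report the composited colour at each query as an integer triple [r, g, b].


(1,0) stack=L1,L2; from [0,0,0]:
+L1 (α=1) → [176, 190, 241]
+L2 (α=1/4) → [771/4, 190, 905/4]
→ [193, 190, 226]

(0,3) stack=L1,L2,L3,L4,L5; from [0,0,0]:
after L1 α=3/5: [264/5, 459/5, 15]
after L2 α=5/7: [1028/35, 5043/35, 830/7]
after L3 α=2/3: [5056/35, 2451/35, 762/7]
after L4 α=1/3: [4024/35, 6827/105, 725/7]
after L5 α=1/2: [12599/70, 15017/210, 1101/7]
rounded: [180, 72, 157]
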